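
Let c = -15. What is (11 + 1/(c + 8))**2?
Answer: 5776/49 ≈ 117.88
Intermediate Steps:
(11 + 1/(c + 8))**2 = (11 + 1/(-15 + 8))**2 = (11 + 1/(-7))**2 = (11 - 1/7)**2 = (76/7)**2 = 5776/49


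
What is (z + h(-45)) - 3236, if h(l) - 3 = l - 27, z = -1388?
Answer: -4693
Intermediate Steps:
h(l) = -24 + l (h(l) = 3 + (l - 27) = 3 + (-27 + l) = -24 + l)
(z + h(-45)) - 3236 = (-1388 + (-24 - 45)) - 3236 = (-1388 - 69) - 3236 = -1457 - 3236 = -4693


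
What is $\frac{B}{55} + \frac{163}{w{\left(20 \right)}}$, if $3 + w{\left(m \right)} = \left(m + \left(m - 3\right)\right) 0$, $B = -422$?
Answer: $- \frac{10231}{165} \approx -62.006$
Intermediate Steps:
$w{\left(m \right)} = -3$ ($w{\left(m \right)} = -3 + \left(m + \left(m - 3\right)\right) 0 = -3 + \left(m + \left(-3 + m\right)\right) 0 = -3 + \left(-3 + 2 m\right) 0 = -3 + 0 = -3$)
$\frac{B}{55} + \frac{163}{w{\left(20 \right)}} = - \frac{422}{55} + \frac{163}{-3} = \left(-422\right) \frac{1}{55} + 163 \left(- \frac{1}{3}\right) = - \frac{422}{55} - \frac{163}{3} = - \frac{10231}{165}$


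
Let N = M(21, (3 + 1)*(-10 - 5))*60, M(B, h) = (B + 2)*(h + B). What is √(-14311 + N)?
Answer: I*√68131 ≈ 261.02*I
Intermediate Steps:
M(B, h) = (2 + B)*(B + h)
N = -53820 (N = (21² + 2*21 + 2*((3 + 1)*(-10 - 5)) + 21*((3 + 1)*(-10 - 5)))*60 = (441 + 42 + 2*(4*(-15)) + 21*(4*(-15)))*60 = (441 + 42 + 2*(-60) + 21*(-60))*60 = (441 + 42 - 120 - 1260)*60 = -897*60 = -53820)
√(-14311 + N) = √(-14311 - 53820) = √(-68131) = I*√68131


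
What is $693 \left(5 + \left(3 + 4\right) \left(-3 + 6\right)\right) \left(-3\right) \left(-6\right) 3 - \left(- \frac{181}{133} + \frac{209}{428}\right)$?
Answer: $\frac{55385507799}{56924} \approx 9.7297 \cdot 10^{5}$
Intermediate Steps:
$693 \left(5 + \left(3 + 4\right) \left(-3 + 6\right)\right) \left(-3\right) \left(-6\right) 3 - \left(- \frac{181}{133} + \frac{209}{428}\right) = 693 \left(5 + 7 \cdot 3\right) \left(-3\right) \left(-6\right) 3 - - \frac{49671}{56924} = 693 \left(5 + 21\right) \left(-3\right) \left(-6\right) 3 + \left(\frac{181}{133} - \frac{209}{428}\right) = 693 \cdot 26 \left(-3\right) \left(-6\right) 3 + \frac{49671}{56924} = 693 \left(-78\right) \left(-6\right) 3 + \frac{49671}{56924} = 693 \cdot 468 \cdot 3 + \frac{49671}{56924} = 693 \cdot 1404 + \frac{49671}{56924} = 972972 + \frac{49671}{56924} = \frac{55385507799}{56924}$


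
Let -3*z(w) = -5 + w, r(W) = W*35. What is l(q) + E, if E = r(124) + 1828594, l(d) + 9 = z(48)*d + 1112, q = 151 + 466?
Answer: 5475580/3 ≈ 1.8252e+6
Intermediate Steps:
r(W) = 35*W
q = 617
z(w) = 5/3 - w/3 (z(w) = -(-5 + w)/3 = 5/3 - w/3)
l(d) = 1103 - 43*d/3 (l(d) = -9 + ((5/3 - ⅓*48)*d + 1112) = -9 + ((5/3 - 16)*d + 1112) = -9 + (-43*d/3 + 1112) = -9 + (1112 - 43*d/3) = 1103 - 43*d/3)
E = 1832934 (E = 35*124 + 1828594 = 4340 + 1828594 = 1832934)
l(q) + E = (1103 - 43/3*617) + 1832934 = (1103 - 26531/3) + 1832934 = -23222/3 + 1832934 = 5475580/3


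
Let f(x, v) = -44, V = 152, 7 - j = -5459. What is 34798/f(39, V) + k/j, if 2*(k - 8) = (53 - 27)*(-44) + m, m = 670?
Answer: -23776993/30063 ≈ -790.91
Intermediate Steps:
j = 5466 (j = 7 - 1*(-5459) = 7 + 5459 = 5466)
k = -229 (k = 8 + ((53 - 27)*(-44) + 670)/2 = 8 + (26*(-44) + 670)/2 = 8 + (-1144 + 670)/2 = 8 + (½)*(-474) = 8 - 237 = -229)
34798/f(39, V) + k/j = 34798/(-44) - 229/5466 = 34798*(-1/44) - 229*1/5466 = -17399/22 - 229/5466 = -23776993/30063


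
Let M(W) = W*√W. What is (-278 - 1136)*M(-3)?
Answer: 4242*I*√3 ≈ 7347.4*I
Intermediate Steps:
M(W) = W^(3/2)
(-278 - 1136)*M(-3) = (-278 - 1136)*(-3)^(3/2) = -(-4242)*I*√3 = 4242*I*√3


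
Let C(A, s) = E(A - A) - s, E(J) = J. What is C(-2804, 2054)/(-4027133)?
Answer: 2054/4027133 ≈ 0.00051004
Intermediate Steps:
C(A, s) = -s (C(A, s) = (A - A) - s = 0 - s = -s)
C(-2804, 2054)/(-4027133) = -1*2054/(-4027133) = -2054*(-1/4027133) = 2054/4027133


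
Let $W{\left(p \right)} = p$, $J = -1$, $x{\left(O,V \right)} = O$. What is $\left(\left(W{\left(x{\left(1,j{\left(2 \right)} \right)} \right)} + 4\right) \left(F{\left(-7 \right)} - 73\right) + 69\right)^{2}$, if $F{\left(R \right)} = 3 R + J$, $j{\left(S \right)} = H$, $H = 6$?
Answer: $164836$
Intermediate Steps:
$j{\left(S \right)} = 6$
$F{\left(R \right)} = -1 + 3 R$ ($F{\left(R \right)} = 3 R - 1 = -1 + 3 R$)
$\left(\left(W{\left(x{\left(1,j{\left(2 \right)} \right)} \right)} + 4\right) \left(F{\left(-7 \right)} - 73\right) + 69\right)^{2} = \left(\left(1 + 4\right) \left(\left(-1 + 3 \left(-7\right)\right) - 73\right) + 69\right)^{2} = \left(5 \left(\left(-1 - 21\right) - 73\right) + 69\right)^{2} = \left(5 \left(-22 - 73\right) + 69\right)^{2} = \left(5 \left(-95\right) + 69\right)^{2} = \left(-475 + 69\right)^{2} = \left(-406\right)^{2} = 164836$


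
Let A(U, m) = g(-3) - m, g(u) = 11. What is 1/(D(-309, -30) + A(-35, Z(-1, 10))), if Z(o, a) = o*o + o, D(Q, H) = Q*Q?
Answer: 1/95492 ≈ 1.0472e-5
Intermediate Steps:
D(Q, H) = Q²
Z(o, a) = o + o² (Z(o, a) = o² + o = o + o²)
A(U, m) = 11 - m
1/(D(-309, -30) + A(-35, Z(-1, 10))) = 1/((-309)² + (11 - (-1)*(1 - 1))) = 1/(95481 + (11 - (-1)*0)) = 1/(95481 + (11 - 1*0)) = 1/(95481 + (11 + 0)) = 1/(95481 + 11) = 1/95492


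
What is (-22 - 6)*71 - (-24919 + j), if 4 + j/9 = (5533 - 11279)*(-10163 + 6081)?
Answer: -211073581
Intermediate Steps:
j = 211096512 (j = -36 + 9*((5533 - 11279)*(-10163 + 6081)) = -36 + 9*(-5746*(-4082)) = -36 + 9*23455172 = -36 + 211096548 = 211096512)
(-22 - 6)*71 - (-24919 + j) = (-22 - 6)*71 - (-24919 + 211096512) = -28*71 - 1*211071593 = -1988 - 211071593 = -211073581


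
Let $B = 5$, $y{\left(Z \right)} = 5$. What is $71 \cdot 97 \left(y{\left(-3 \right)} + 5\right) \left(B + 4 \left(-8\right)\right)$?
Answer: $-1859490$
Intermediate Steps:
$71 \cdot 97 \left(y{\left(-3 \right)} + 5\right) \left(B + 4 \left(-8\right)\right) = 71 \cdot 97 \left(5 + 5\right) \left(5 + 4 \left(-8\right)\right) = 6887 \cdot 10 \left(5 - 32\right) = 6887 \cdot 10 \left(-27\right) = 6887 \left(-270\right) = -1859490$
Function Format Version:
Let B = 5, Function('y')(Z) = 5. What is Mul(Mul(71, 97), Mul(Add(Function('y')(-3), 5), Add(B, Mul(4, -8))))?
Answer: -1859490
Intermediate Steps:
Mul(Mul(71, 97), Mul(Add(Function('y')(-3), 5), Add(B, Mul(4, -8)))) = Mul(Mul(71, 97), Mul(Add(5, 5), Add(5, Mul(4, -8)))) = Mul(6887, Mul(10, Add(5, -32))) = Mul(6887, Mul(10, -27)) = Mul(6887, -270) = -1859490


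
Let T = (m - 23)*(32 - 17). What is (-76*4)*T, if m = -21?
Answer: 200640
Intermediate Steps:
T = -660 (T = (-21 - 23)*(32 - 17) = -44*15 = -660)
(-76*4)*T = -76*4*(-660) = -304*(-660) = 200640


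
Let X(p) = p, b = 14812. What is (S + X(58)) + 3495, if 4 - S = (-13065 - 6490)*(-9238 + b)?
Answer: 109003127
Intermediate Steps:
S = 108999574 (S = 4 - (-13065 - 6490)*(-9238 + 14812) = 4 - (-19555)*5574 = 4 - 1*(-108999570) = 4 + 108999570 = 108999574)
(S + X(58)) + 3495 = (108999574 + 58) + 3495 = 108999632 + 3495 = 109003127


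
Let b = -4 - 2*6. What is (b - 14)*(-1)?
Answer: 30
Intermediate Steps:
b = -16 (b = -4 - 12 = -16)
(b - 14)*(-1) = (-16 - 14)*(-1) = -30*(-1) = 30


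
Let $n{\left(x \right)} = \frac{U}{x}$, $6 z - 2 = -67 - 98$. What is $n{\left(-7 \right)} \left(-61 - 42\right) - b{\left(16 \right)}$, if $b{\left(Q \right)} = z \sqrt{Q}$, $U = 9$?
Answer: $\frac{5063}{21} \approx 241.1$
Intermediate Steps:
$z = - \frac{163}{6}$ ($z = \frac{1}{3} + \frac{-67 - 98}{6} = \frac{1}{3} + \frac{1}{6} \left(-165\right) = \frac{1}{3} - \frac{55}{2} = - \frac{163}{6} \approx -27.167$)
$n{\left(x \right)} = \frac{9}{x}$
$b{\left(Q \right)} = - \frac{163 \sqrt{Q}}{6}$
$n{\left(-7 \right)} \left(-61 - 42\right) - b{\left(16 \right)} = \frac{9}{-7} \left(-61 - 42\right) - - \frac{163 \sqrt{16}}{6} = 9 \left(- \frac{1}{7}\right) \left(-103\right) - \left(- \frac{163}{6}\right) 4 = \left(- \frac{9}{7}\right) \left(-103\right) - - \frac{326}{3} = \frac{927}{7} + \frac{326}{3} = \frac{5063}{21}$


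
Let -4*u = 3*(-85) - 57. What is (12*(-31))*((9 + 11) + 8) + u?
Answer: -10338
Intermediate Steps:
u = 78 (u = -(3*(-85) - 57)/4 = -(-255 - 57)/4 = -¼*(-312) = 78)
(12*(-31))*((9 + 11) + 8) + u = (12*(-31))*((9 + 11) + 8) + 78 = -372*(20 + 8) + 78 = -372*28 + 78 = -10416 + 78 = -10338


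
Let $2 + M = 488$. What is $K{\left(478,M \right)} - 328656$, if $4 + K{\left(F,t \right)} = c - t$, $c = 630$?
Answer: $-328516$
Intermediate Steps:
$M = 486$ ($M = -2 + 488 = 486$)
$K{\left(F,t \right)} = 626 - t$ ($K{\left(F,t \right)} = -4 - \left(-630 + t\right) = 626 - t$)
$K{\left(478,M \right)} - 328656 = \left(626 - 486\right) - 328656 = 140 - 328656 = -328516$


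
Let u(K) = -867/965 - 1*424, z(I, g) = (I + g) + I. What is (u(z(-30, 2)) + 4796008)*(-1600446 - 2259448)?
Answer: -17862576954784542/965 ≈ -1.8510e+13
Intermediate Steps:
z(I, g) = g + 2*I
u(K) = -410027/965 (u(K) = -867*1/965 - 424 = -867/965 - 424 = -410027/965)
(u(z(-30, 2)) + 4796008)*(-1600446 - 2259448) = (-410027/965 + 4796008)*(-1600446 - 2259448) = (4627737693/965)*(-3859894) = -17862576954784542/965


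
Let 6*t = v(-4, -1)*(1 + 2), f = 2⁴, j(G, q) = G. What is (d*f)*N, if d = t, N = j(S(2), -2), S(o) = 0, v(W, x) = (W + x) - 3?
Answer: 0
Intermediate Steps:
v(W, x) = -3 + W + x
f = 16
N = 0
t = -4 (t = ((-3 - 4 - 1)*(1 + 2))/6 = (-8*3)/6 = (⅙)*(-24) = -4)
d = -4
(d*f)*N = -4*16*0 = -64*0 = 0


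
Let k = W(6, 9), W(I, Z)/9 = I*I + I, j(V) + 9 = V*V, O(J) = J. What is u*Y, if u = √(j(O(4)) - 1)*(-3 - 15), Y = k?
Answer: -6804*√6 ≈ -16666.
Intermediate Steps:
j(V) = -9 + V² (j(V) = -9 + V*V = -9 + V²)
W(I, Z) = 9*I + 9*I² (W(I, Z) = 9*(I*I + I) = 9*(I² + I) = 9*(I + I²) = 9*I + 9*I²)
k = 378 (k = 9*6*(1 + 6) = 9*6*7 = 378)
Y = 378
u = -18*√6 (u = √((-9 + 4²) - 1)*(-3 - 15) = √((-9 + 16) - 1)*(-18) = √(7 - 1)*(-18) = √6*(-18) = -18*√6 ≈ -44.091)
u*Y = -18*√6*378 = -6804*√6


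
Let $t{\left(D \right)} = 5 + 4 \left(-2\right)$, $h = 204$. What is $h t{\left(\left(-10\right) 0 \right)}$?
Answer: $-612$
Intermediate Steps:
$t{\left(D \right)} = -3$ ($t{\left(D \right)} = 5 - 8 = -3$)
$h t{\left(\left(-10\right) 0 \right)} = 204 \left(-3\right) = -612$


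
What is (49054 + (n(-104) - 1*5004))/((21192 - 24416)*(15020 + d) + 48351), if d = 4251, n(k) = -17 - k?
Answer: -44137/62081353 ≈ -0.00071095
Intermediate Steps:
(49054 + (n(-104) - 1*5004))/((21192 - 24416)*(15020 + d) + 48351) = (49054 + ((-17 - 1*(-104)) - 1*5004))/((21192 - 24416)*(15020 + 4251) + 48351) = (49054 + ((-17 + 104) - 5004))/(-3224*19271 + 48351) = (49054 + (87 - 5004))/(-62129704 + 48351) = (49054 - 4917)/(-62081353) = 44137*(-1/62081353) = -44137/62081353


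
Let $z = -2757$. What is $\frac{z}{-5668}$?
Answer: $\frac{2757}{5668} \approx 0.48641$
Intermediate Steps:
$\frac{z}{-5668} = - \frac{2757}{-5668} = \left(-2757\right) \left(- \frac{1}{5668}\right) = \frac{2757}{5668}$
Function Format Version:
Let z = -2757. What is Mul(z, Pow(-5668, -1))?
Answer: Rational(2757, 5668) ≈ 0.48641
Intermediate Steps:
Mul(z, Pow(-5668, -1)) = Mul(-2757, Pow(-5668, -1)) = Mul(-2757, Rational(-1, 5668)) = Rational(2757, 5668)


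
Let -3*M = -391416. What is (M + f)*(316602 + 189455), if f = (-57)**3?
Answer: -27691945097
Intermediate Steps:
M = 130472 (M = -1/3*(-391416) = 130472)
f = -185193
(M + f)*(316602 + 189455) = (130472 - 185193)*(316602 + 189455) = -54721*506057 = -27691945097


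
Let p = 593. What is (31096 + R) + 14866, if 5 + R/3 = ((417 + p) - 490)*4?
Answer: 52187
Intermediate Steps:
R = 6225 (R = -15 + 3*(((417 + 593) - 490)*4) = -15 + 3*((1010 - 490)*4) = -15 + 3*(520*4) = -15 + 3*2080 = -15 + 6240 = 6225)
(31096 + R) + 14866 = (31096 + 6225) + 14866 = 37321 + 14866 = 52187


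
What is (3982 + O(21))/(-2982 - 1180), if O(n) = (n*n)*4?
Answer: -2873/2081 ≈ -1.3806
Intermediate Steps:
O(n) = 4*n² (O(n) = n²*4 = 4*n²)
(3982 + O(21))/(-2982 - 1180) = (3982 + 4*21²)/(-2982 - 1180) = (3982 + 4*441)/(-4162) = (3982 + 1764)*(-1/4162) = 5746*(-1/4162) = -2873/2081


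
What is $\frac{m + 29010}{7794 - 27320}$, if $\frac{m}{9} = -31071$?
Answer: $\frac{250629}{19526} \approx 12.836$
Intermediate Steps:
$m = -279639$ ($m = 9 \left(-31071\right) = -279639$)
$\frac{m + 29010}{7794 - 27320} = \frac{-279639 + 29010}{7794 - 27320} = - \frac{250629}{-19526} = \left(-250629\right) \left(- \frac{1}{19526}\right) = \frac{250629}{19526}$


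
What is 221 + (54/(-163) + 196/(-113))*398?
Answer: -11073301/18419 ≈ -601.19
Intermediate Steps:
221 + (54/(-163) + 196/(-113))*398 = 221 + (54*(-1/163) + 196*(-1/113))*398 = 221 + (-54/163 - 196/113)*398 = 221 - 38050/18419*398 = 221 - 15143900/18419 = -11073301/18419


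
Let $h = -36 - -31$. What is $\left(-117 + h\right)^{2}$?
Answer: $14884$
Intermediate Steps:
$h = -5$ ($h = -36 + 31 = -5$)
$\left(-117 + h\right)^{2} = \left(-117 - 5\right)^{2} = \left(-122\right)^{2} = 14884$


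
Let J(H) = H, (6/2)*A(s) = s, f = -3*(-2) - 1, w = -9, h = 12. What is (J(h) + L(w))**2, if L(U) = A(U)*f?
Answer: 9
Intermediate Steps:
f = 5 (f = 6 - 1 = 5)
A(s) = s/3
L(U) = 5*U/3 (L(U) = (U/3)*5 = 5*U/3)
(J(h) + L(w))**2 = (12 + (5/3)*(-9))**2 = (12 - 15)**2 = (-3)**2 = 9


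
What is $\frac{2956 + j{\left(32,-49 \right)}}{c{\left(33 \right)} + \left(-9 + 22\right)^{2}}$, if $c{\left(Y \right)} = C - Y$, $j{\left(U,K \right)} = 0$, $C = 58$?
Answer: $\frac{1478}{97} \approx 15.237$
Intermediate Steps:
$c{\left(Y \right)} = 58 - Y$
$\frac{2956 + j{\left(32,-49 \right)}}{c{\left(33 \right)} + \left(-9 + 22\right)^{2}} = \frac{2956 + 0}{\left(58 - 33\right) + \left(-9 + 22\right)^{2}} = \frac{2956}{\left(58 - 33\right) + 13^{2}} = \frac{2956}{25 + 169} = \frac{2956}{194} = 2956 \cdot \frac{1}{194} = \frac{1478}{97}$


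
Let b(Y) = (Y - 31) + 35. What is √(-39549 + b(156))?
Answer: I*√39389 ≈ 198.47*I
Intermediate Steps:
b(Y) = 4 + Y (b(Y) = (-31 + Y) + 35 = 4 + Y)
√(-39549 + b(156)) = √(-39549 + (4 + 156)) = √(-39549 + 160) = √(-39389) = I*√39389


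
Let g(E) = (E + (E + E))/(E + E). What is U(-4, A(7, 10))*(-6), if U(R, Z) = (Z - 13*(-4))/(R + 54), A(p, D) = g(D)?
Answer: -321/50 ≈ -6.4200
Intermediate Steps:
g(E) = 3/2 (g(E) = (E + 2*E)/((2*E)) = (3*E)*(1/(2*E)) = 3/2)
A(p, D) = 3/2
U(R, Z) = (52 + Z)/(54 + R) (U(R, Z) = (Z + 52)/(54 + R) = (52 + Z)/(54 + R))
U(-4, A(7, 10))*(-6) = ((52 + 3/2)/(54 - 4))*(-6) = ((107/2)/50)*(-6) = ((1/50)*(107/2))*(-6) = (107/100)*(-6) = -321/50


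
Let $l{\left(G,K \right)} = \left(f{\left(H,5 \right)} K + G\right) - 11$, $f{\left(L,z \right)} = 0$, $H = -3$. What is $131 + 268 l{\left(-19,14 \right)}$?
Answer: $-7909$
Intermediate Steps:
$l{\left(G,K \right)} = -11 + G$ ($l{\left(G,K \right)} = \left(0 K + G\right) - 11 = \left(0 + G\right) - 11 = G - 11 = -11 + G$)
$131 + 268 l{\left(-19,14 \right)} = 131 + 268 \left(-11 - 19\right) = 131 + 268 \left(-30\right) = 131 - 8040 = -7909$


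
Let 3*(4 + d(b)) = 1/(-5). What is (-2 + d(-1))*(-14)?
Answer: 1274/15 ≈ 84.933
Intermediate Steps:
d(b) = -61/15 (d(b) = -4 + (1/3)/(-5) = -4 + (1/3)*(-1/5) = -4 - 1/15 = -61/15)
(-2 + d(-1))*(-14) = (-2 - 61/15)*(-14) = -91/15*(-14) = 1274/15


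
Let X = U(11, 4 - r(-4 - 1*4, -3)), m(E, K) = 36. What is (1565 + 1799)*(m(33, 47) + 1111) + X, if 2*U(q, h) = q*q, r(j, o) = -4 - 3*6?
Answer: 7717137/2 ≈ 3.8586e+6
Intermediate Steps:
r(j, o) = -22 (r(j, o) = -4 - 18 = -22)
U(q, h) = q²/2 (U(q, h) = (q*q)/2 = q²/2)
X = 121/2 (X = (½)*11² = (½)*121 = 121/2 ≈ 60.500)
(1565 + 1799)*(m(33, 47) + 1111) + X = (1565 + 1799)*(36 + 1111) + 121/2 = 3364*1147 + 121/2 = 3858508 + 121/2 = 7717137/2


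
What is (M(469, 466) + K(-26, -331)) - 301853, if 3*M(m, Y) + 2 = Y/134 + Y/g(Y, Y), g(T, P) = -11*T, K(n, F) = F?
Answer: -668127802/2211 ≈ -3.0218e+5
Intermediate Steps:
M(m, Y) = -23/33 + Y/402 (M(m, Y) = -⅔ + (Y/134 + Y/((-11*Y)))/3 = -⅔ + (Y*(1/134) + Y*(-1/(11*Y)))/3 = -⅔ + (Y/134 - 1/11)/3 = -⅔ + (-1/11 + Y/134)/3 = -⅔ + (-1/33 + Y/402) = -23/33 + Y/402)
(M(469, 466) + K(-26, -331)) - 301853 = ((-23/33 + (1/402)*466) - 331) - 301853 = ((-23/33 + 233/201) - 331) - 301853 = (1022/2211 - 331) - 301853 = -730819/2211 - 301853 = -668127802/2211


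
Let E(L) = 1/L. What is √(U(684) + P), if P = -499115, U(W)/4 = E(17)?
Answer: I*√144244167/17 ≈ 706.48*I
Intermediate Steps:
U(W) = 4/17
√(U(684) + P) = √(4/17 - 499115) = √(-8484951/17) = I*√144244167/17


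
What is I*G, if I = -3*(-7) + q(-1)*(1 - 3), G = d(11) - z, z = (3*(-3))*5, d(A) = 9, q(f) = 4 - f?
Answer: 594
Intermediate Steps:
z = -45 (z = -9*5 = -45)
G = 54 (G = 9 - 1*(-45) = 9 + 45 = 54)
I = 11 (I = -3*(-7) + (4 - 1*(-1))*(1 - 3) = 21 + (4 + 1)*(-2) = 21 + 5*(-2) = 21 - 10 = 11)
I*G = 11*54 = 594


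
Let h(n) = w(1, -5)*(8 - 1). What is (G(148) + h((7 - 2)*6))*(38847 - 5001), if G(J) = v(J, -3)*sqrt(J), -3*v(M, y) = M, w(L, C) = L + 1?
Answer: 473844 - 3339472*sqrt(37) ≈ -1.9839e+7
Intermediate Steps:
w(L, C) = 1 + L
v(M, y) = -M/3
G(J) = -J**(3/2)/3 (G(J) = (-J/3)*sqrt(J) = -J**(3/2)/3)
h(n) = 14 (h(n) = (1 + 1)*(8 - 1) = 2*7 = 14)
(G(148) + h((7 - 2)*6))*(38847 - 5001) = (-296*sqrt(37)/3 + 14)*(38847 - 5001) = (-296*sqrt(37)/3 + 14)*33846 = (14 - 296*sqrt(37)/3)*33846 = 473844 - 3339472*sqrt(37)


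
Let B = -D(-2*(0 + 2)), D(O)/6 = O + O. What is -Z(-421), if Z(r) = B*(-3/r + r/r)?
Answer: -20352/421 ≈ -48.342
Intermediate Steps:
D(O) = 12*O (D(O) = 6*(O + O) = 6*(2*O) = 12*O)
B = 48 (B = -12*(-2*(0 + 2)) = -12*(-2*2) = -12*(-4) = -1*(-48) = 48)
Z(r) = 48 - 144/r (Z(r) = 48*(-3/r + r/r) = 48*(-3/r + 1) = 48*(1 - 3/r) = 48 - 144/r)
-Z(-421) = -(48 - 144/(-421)) = -(48 - 144*(-1/421)) = -(48 + 144/421) = -1*20352/421 = -20352/421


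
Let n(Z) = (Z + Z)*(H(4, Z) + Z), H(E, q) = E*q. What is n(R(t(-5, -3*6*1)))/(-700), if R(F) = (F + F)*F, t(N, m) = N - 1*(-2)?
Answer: -162/35 ≈ -4.6286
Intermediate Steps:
t(N, m) = 2 + N (t(N, m) = N + 2 = 2 + N)
R(F) = 2*F² (R(F) = (2*F)*F = 2*F²)
n(Z) = 10*Z² (n(Z) = (Z + Z)*(4*Z + Z) = (2*Z)*(5*Z) = 10*Z²)
n(R(t(-5, -3*6*1)))/(-700) = (10*(2*(2 - 5)²)²)/(-700) = (10*(2*(-3)²)²)*(-1/700) = (10*(2*9)²)*(-1/700) = (10*18²)*(-1/700) = (10*324)*(-1/700) = 3240*(-1/700) = -162/35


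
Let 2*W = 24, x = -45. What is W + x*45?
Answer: -2013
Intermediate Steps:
W = 12 (W = (1/2)*24 = 12)
W + x*45 = 12 - 45*45 = 12 - 2025 = -2013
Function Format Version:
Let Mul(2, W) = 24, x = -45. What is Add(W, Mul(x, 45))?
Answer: -2013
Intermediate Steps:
W = 12 (W = Mul(Rational(1, 2), 24) = 12)
Add(W, Mul(x, 45)) = Add(12, Mul(-45, 45)) = Add(12, -2025) = -2013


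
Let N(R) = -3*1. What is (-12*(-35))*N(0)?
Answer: -1260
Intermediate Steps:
N(R) = -3
(-12*(-35))*N(0) = -12*(-35)*(-3) = 420*(-3) = -1260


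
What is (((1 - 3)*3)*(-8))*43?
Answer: 2064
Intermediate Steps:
(((1 - 3)*3)*(-8))*43 = (-2*3*(-8))*43 = -6*(-8)*43 = 48*43 = 2064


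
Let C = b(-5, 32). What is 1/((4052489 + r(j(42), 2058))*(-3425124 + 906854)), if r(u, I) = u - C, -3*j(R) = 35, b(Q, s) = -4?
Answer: -3/30615726501880 ≈ -9.7989e-14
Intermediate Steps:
C = -4
j(R) = -35/3 (j(R) = -⅓*35 = -35/3)
r(u, I) = 4 + u (r(u, I) = u - 1*(-4) = u + 4 = 4 + u)
1/((4052489 + r(j(42), 2058))*(-3425124 + 906854)) = 1/((4052489 + (4 - 35/3))*(-3425124 + 906854)) = 1/((4052489 - 23/3)*(-2518270)) = 1/((12157444/3)*(-2518270)) = 1/(-30615726501880/3) = -3/30615726501880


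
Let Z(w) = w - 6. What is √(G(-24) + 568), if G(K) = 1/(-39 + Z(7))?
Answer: √820154/38 ≈ 23.832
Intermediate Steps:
Z(w) = -6 + w
G(K) = -1/38 (G(K) = 1/(-39 + (-6 + 7)) = 1/(-39 + 1) = 1/(-38) = -1/38)
√(G(-24) + 568) = √(-1/38 + 568) = √(21583/38) = √820154/38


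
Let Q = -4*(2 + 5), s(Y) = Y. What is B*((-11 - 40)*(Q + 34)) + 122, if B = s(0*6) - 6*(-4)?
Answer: -7222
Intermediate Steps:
Q = -28 (Q = -4*7 = -28)
B = 24 (B = 0*6 - 6*(-4) = 0 + 24 = 24)
B*((-11 - 40)*(Q + 34)) + 122 = 24*((-11 - 40)*(-28 + 34)) + 122 = 24*(-51*6) + 122 = 24*(-306) + 122 = -7344 + 122 = -7222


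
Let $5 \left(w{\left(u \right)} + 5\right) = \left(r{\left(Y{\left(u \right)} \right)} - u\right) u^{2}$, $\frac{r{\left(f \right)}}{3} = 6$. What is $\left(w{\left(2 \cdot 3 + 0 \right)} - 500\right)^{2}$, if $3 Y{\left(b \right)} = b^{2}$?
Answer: $\frac{4380649}{25} \approx 1.7523 \cdot 10^{5}$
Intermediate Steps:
$Y{\left(b \right)} = \frac{b^{2}}{3}$
$r{\left(f \right)} = 18$ ($r{\left(f \right)} = 3 \cdot 6 = 18$)
$w{\left(u \right)} = -5 + \frac{u^{2} \left(18 - u\right)}{5}$ ($w{\left(u \right)} = -5 + \frac{\left(18 - u\right) u^{2}}{5} = -5 + \frac{u^{2} \left(18 - u\right)}{5}$)
$\left(w{\left(2 \cdot 3 + 0 \right)} - 500\right)^{2} = \left(\left(-5 - \frac{\left(2 \cdot 3 + 0\right)^{3}}{5} + \frac{18 \left(2 \cdot 3 + 0\right)^{2}}{5}\right) - 500\right)^{2} = \left(\left(-5 - \frac{\left(6 + 0\right)^{3}}{5} + \frac{18 \left(6 + 0\right)^{2}}{5}\right) - 500\right)^{2} = \left(\left(-5 - \frac{6^{3}}{5} + \frac{18 \cdot 6^{2}}{5}\right) - 500\right)^{2} = \left(\left(-5 - \frac{216}{5} + \frac{18}{5} \cdot 36\right) - 500\right)^{2} = \left(\left(-5 - \frac{216}{5} + \frac{648}{5}\right) - 500\right)^{2} = \left(\frac{407}{5} - 500\right)^{2} = \left(- \frac{2093}{5}\right)^{2} = \frac{4380649}{25}$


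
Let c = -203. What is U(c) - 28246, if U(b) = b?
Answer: -28449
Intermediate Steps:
U(c) - 28246 = -203 - 28246 = -28449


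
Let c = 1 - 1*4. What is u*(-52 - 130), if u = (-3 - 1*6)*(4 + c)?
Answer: 1638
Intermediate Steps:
c = -3 (c = 1 - 4 = -3)
u = -9 (u = (-3 - 1*6)*(4 - 3) = (-3 - 6)*1 = -9*1 = -9)
u*(-52 - 130) = -9*(-52 - 130) = -9*(-182) = 1638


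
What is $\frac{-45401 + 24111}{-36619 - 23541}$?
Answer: $\frac{2129}{6016} \approx 0.35389$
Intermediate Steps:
$\frac{-45401 + 24111}{-36619 - 23541} = - \frac{21290}{-36619 - 23541} = - \frac{21290}{-60160} = \left(-21290\right) \left(- \frac{1}{60160}\right) = \frac{2129}{6016}$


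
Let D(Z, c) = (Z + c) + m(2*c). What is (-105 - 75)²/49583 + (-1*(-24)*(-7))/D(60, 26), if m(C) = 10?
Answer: -217481/198332 ≈ -1.0965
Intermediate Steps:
D(Z, c) = 10 + Z + c (D(Z, c) = (Z + c) + 10 = 10 + Z + c)
(-105 - 75)²/49583 + (-1*(-24)*(-7))/D(60, 26) = (-105 - 75)²/49583 + (-1*(-24)*(-7))/(10 + 60 + 26) = (-180)²*(1/49583) + (24*(-7))/96 = 32400*(1/49583) - 168*1/96 = 32400/49583 - 7/4 = -217481/198332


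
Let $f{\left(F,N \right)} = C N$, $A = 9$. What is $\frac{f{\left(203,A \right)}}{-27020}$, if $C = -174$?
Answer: $\frac{783}{13510} \approx 0.057957$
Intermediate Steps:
$f{\left(F,N \right)} = - 174 N$
$\frac{f{\left(203,A \right)}}{-27020} = \frac{\left(-174\right) 9}{-27020} = \left(-1566\right) \left(- \frac{1}{27020}\right) = \frac{783}{13510}$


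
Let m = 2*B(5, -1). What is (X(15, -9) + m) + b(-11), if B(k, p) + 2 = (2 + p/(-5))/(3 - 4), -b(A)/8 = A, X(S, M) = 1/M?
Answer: 3577/45 ≈ 79.489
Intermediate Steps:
b(A) = -8*A
B(k, p) = -4 + p/5 (B(k, p) = -2 + (2 + p/(-5))/(3 - 4) = -2 + (2 + p*(-⅕))/(-1) = -2 + (2 - p/5)*(-1) = -2 + (-2 + p/5) = -4 + p/5)
m = -42/5 (m = 2*(-4 + (⅕)*(-1)) = 2*(-4 - ⅕) = 2*(-21/5) = -42/5 ≈ -8.4000)
(X(15, -9) + m) + b(-11) = (1/(-9) - 42/5) - 8*(-11) = (-⅑ - 42/5) + 88 = -383/45 + 88 = 3577/45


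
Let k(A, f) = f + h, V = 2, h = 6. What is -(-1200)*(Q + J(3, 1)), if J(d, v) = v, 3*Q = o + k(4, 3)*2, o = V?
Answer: 9200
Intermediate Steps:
o = 2
k(A, f) = 6 + f (k(A, f) = f + 6 = 6 + f)
Q = 20/3 (Q = (2 + (6 + 3)*2)/3 = (2 + 9*2)/3 = (2 + 18)/3 = (⅓)*20 = 20/3 ≈ 6.6667)
-(-1200)*(Q + J(3, 1)) = -(-1200)*(20/3 + 1) = -(-1200)*23/3 = -100*(-92) = 9200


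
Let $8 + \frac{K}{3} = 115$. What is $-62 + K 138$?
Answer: $44236$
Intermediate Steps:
$K = 321$ ($K = -24 + 3 \cdot 115 = -24 + 345 = 321$)
$-62 + K 138 = -62 + 321 \cdot 138 = -62 + 44298 = 44236$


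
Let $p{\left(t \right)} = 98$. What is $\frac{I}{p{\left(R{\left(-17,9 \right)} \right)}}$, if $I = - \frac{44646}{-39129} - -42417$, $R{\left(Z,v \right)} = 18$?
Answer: $\frac{553259813}{1278214} \approx 432.84$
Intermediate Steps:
$I = \frac{553259813}{13043}$ ($I = \left(-44646\right) \left(- \frac{1}{39129}\right) + 42417 = \frac{14882}{13043} + 42417 = \frac{553259813}{13043} \approx 42418.0$)
$\frac{I}{p{\left(R{\left(-17,9 \right)} \right)}} = \frac{553259813}{13043 \cdot 98} = \frac{553259813}{13043} \cdot \frac{1}{98} = \frac{553259813}{1278214}$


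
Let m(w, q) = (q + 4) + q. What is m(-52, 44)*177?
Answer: 16284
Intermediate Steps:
m(w, q) = 4 + 2*q (m(w, q) = (4 + q) + q = 4 + 2*q)
m(-52, 44)*177 = (4 + 2*44)*177 = (4 + 88)*177 = 92*177 = 16284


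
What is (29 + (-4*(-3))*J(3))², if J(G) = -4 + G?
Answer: 289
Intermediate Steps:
(29 + (-4*(-3))*J(3))² = (29 + (-4*(-3))*(-4 + 3))² = (29 + 12*(-1))² = (29 - 12)² = 17² = 289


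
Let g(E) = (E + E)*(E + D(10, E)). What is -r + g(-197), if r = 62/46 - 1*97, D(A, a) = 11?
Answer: 1687732/23 ≈ 73380.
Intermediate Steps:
r = -2200/23 (r = 62*(1/46) - 97 = 31/23 - 97 = -2200/23 ≈ -95.652)
g(E) = 2*E*(11 + E) (g(E) = (E + E)*(E + 11) = (2*E)*(11 + E) = 2*E*(11 + E))
-r + g(-197) = -1*(-2200/23) + 2*(-197)*(11 - 197) = 2200/23 + 2*(-197)*(-186) = 2200/23 + 73284 = 1687732/23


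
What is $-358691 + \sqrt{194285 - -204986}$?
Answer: $-358691 + \sqrt{399271} \approx -3.5806 \cdot 10^{5}$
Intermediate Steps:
$-358691 + \sqrt{194285 - -204986} = -358691 + \sqrt{194285 + 204986} = -358691 + \sqrt{399271}$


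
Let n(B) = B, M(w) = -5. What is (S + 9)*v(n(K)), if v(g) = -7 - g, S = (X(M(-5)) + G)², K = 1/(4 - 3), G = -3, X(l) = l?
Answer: -584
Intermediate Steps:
K = 1 (K = 1/1 = 1)
S = 64 (S = (-5 - 3)² = (-8)² = 64)
(S + 9)*v(n(K)) = (64 + 9)*(-7 - 1*1) = 73*(-7 - 1) = 73*(-8) = -584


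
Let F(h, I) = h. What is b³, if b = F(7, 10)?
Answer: 343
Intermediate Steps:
b = 7
b³ = 7³ = 343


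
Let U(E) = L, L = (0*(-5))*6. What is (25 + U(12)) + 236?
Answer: 261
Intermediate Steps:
L = 0 (L = 0*6 = 0)
U(E) = 0
(25 + U(12)) + 236 = (25 + 0) + 236 = 25 + 236 = 261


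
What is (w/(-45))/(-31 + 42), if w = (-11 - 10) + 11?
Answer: 2/99 ≈ 0.020202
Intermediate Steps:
w = -10 (w = -21 + 11 = -10)
(w/(-45))/(-31 + 42) = (-10/(-45))/(-31 + 42) = -10*(-1/45)/11 = (2/9)*(1/11) = 2/99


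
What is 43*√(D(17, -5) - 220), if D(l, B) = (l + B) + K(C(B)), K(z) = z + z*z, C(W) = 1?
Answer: 43*I*√206 ≈ 617.17*I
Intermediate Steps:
K(z) = z + z²
D(l, B) = 2 + B + l (D(l, B) = (l + B) + 1*(1 + 1) = (B + l) + 1*2 = (B + l) + 2 = 2 + B + l)
43*√(D(17, -5) - 220) = 43*√((2 - 5 + 17) - 220) = 43*√(14 - 220) = 43*√(-206) = 43*(I*√206) = 43*I*√206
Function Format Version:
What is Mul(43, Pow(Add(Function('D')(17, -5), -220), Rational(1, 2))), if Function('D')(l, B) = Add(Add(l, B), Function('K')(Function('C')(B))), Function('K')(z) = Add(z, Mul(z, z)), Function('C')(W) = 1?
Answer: Mul(43, I, Pow(206, Rational(1, 2))) ≈ Mul(617.17, I)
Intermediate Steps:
Function('K')(z) = Add(z, Pow(z, 2))
Function('D')(l, B) = Add(2, B, l) (Function('D')(l, B) = Add(Add(l, B), Mul(1, Add(1, 1))) = Add(Add(B, l), Mul(1, 2)) = Add(Add(B, l), 2) = Add(2, B, l))
Mul(43, Pow(Add(Function('D')(17, -5), -220), Rational(1, 2))) = Mul(43, Pow(Add(Add(2, -5, 17), -220), Rational(1, 2))) = Mul(43, Pow(Add(14, -220), Rational(1, 2))) = Mul(43, Pow(-206, Rational(1, 2))) = Mul(43, Mul(I, Pow(206, Rational(1, 2)))) = Mul(43, I, Pow(206, Rational(1, 2)))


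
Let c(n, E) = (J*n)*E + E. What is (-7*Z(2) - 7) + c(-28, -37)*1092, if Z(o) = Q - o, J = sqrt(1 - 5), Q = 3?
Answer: -40418 + 2262624*I ≈ -40418.0 + 2.2626e+6*I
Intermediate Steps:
J = 2*I (J = sqrt(-4) = 2*I ≈ 2.0*I)
c(n, E) = E + 2*I*E*n (c(n, E) = ((2*I)*n)*E + E = (2*I*n)*E + E = 2*I*E*n + E = E + 2*I*E*n)
Z(o) = 3 - o
(-7*Z(2) - 7) + c(-28, -37)*1092 = (-7*(3 - 1*2) - 7) - 37*(1 + 2*I*(-28))*1092 = (-7*(3 - 2) - 7) - 37*(1 - 56*I)*1092 = (-7*1 - 7) + (-37 + 2072*I)*1092 = (-7 - 7) + (-40404 + 2262624*I) = -14 + (-40404 + 2262624*I) = -40418 + 2262624*I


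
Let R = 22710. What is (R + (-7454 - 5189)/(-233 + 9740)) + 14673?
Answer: 355387538/9507 ≈ 37382.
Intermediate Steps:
(R + (-7454 - 5189)/(-233 + 9740)) + 14673 = (22710 + (-7454 - 5189)/(-233 + 9740)) + 14673 = (22710 - 12643/9507) + 14673 = 215891327/9507 + 14673 = 355387538/9507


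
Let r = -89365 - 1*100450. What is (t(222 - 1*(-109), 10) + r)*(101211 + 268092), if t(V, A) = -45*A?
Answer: -70265435295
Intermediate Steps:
r = -189815 (r = -89365 - 100450 = -189815)
(t(222 - 1*(-109), 10) + r)*(101211 + 268092) = (-45*10 - 189815)*(101211 + 268092) = (-450 - 189815)*369303 = -190265*369303 = -70265435295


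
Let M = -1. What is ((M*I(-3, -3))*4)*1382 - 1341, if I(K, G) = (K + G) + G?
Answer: 48411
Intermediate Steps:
I(K, G) = K + 2*G (I(K, G) = (G + K) + G = K + 2*G)
((M*I(-3, -3))*4)*1382 - 1341 = (-(-3 + 2*(-3))*4)*1382 - 1341 = (-(-3 - 6)*4)*1382 - 1341 = (-1*(-9)*4)*1382 - 1341 = (9*4)*1382 - 1341 = 36*1382 - 1341 = 49752 - 1341 = 48411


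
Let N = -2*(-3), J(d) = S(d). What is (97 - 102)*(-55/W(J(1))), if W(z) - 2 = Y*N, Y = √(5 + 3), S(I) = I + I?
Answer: -275/142 + 825*√2/71 ≈ 14.496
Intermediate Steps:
S(I) = 2*I
J(d) = 2*d
N = 6
Y = 2*√2 (Y = √8 = 2*√2 ≈ 2.8284)
W(z) = 2 + 12*√2 (W(z) = 2 + (2*√2)*6 = 2 + 12*√2)
(97 - 102)*(-55/W(J(1))) = (97 - 102)*(-55/(2 + 12*√2)) = -(-275)/(2 + 12*√2) = 275/(2 + 12*√2)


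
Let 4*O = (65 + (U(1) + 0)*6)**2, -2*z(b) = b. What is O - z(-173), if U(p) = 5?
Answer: 8679/4 ≈ 2169.8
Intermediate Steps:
z(b) = -b/2
O = 9025/4 (O = (65 + (5 + 0)*6)**2/4 = (65 + 5*6)**2/4 = (65 + 30)**2/4 = (1/4)*95**2 = (1/4)*9025 = 9025/4 ≈ 2256.3)
O - z(-173) = 9025/4 - (-1)*(-173)/2 = 9025/4 - 1*173/2 = 9025/4 - 173/2 = 8679/4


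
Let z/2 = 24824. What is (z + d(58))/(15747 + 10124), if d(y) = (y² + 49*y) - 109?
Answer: 55745/25871 ≈ 2.1547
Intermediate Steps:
z = 49648 (z = 2*24824 = 49648)
d(y) = -109 + y² + 49*y
(z + d(58))/(15747 + 10124) = (49648 + (-109 + 58² + 49*58))/(15747 + 10124) = (49648 + (-109 + 3364 + 2842))/25871 = (49648 + 6097)*(1/25871) = 55745*(1/25871) = 55745/25871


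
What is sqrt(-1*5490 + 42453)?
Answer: 111*sqrt(3) ≈ 192.26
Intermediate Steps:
sqrt(-1*5490 + 42453) = sqrt(-5490 + 42453) = sqrt(36963) = 111*sqrt(3)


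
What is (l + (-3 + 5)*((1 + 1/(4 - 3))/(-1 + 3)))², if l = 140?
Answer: 20164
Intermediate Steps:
(l + (-3 + 5)*((1 + 1/(4 - 3))/(-1 + 3)))² = (140 + (-3 + 5)*((1 + 1/(4 - 3))/(-1 + 3)))² = (140 + 2*((1 + 1/1)/2))² = (140 + 2*((1 + 1)*(½)))² = (140 + 2*(2*(½)))² = (140 + 2*1)² = (140 + 2)² = 142² = 20164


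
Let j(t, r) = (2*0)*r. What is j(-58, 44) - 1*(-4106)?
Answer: 4106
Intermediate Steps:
j(t, r) = 0 (j(t, r) = 0*r = 0)
j(-58, 44) - 1*(-4106) = 0 - 1*(-4106) = 0 + 4106 = 4106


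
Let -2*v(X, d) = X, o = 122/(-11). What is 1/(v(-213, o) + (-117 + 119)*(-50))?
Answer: 2/13 ≈ 0.15385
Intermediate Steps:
o = -122/11 (o = 122*(-1/11) = -122/11 ≈ -11.091)
v(X, d) = -X/2
1/(v(-213, o) + (-117 + 119)*(-50)) = 1/(-½*(-213) + (-117 + 119)*(-50)) = 1/(213/2 + 2*(-50)) = 1/(213/2 - 100) = 1/(13/2) = 2/13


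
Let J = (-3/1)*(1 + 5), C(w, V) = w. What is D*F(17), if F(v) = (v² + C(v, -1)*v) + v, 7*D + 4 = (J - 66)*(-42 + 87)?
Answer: -321640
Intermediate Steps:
J = -18 (J = -3*1*6 = -3*6 = -18)
D = -3784/7 (D = -4/7 + ((-18 - 66)*(-42 + 87))/7 = -4/7 + (-84*45)/7 = -4/7 + (⅐)*(-3780) = -4/7 - 540 = -3784/7 ≈ -540.57)
F(v) = v + 2*v² (F(v) = (v² + v*v) + v = (v² + v²) + v = 2*v² + v = v + 2*v²)
D*F(17) = -64328*(1 + 2*17)/7 = -64328*(1 + 34)/7 = -64328*35/7 = -3784/7*595 = -321640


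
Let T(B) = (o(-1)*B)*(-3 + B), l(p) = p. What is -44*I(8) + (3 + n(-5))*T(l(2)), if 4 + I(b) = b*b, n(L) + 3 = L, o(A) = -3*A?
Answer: -2610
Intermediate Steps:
n(L) = -3 + L
T(B) = 3*B*(-3 + B) (T(B) = ((-3*(-1))*B)*(-3 + B) = (3*B)*(-3 + B) = 3*B*(-3 + B))
I(b) = -4 + b² (I(b) = -4 + b*b = -4 + b²)
-44*I(8) + (3 + n(-5))*T(l(2)) = -44*(-4 + 8²) + (3 + (-3 - 5))*(3*2*(-3 + 2)) = -44*(-4 + 64) + (3 - 8)*(3*2*(-1)) = -44*60 - 5*(-6) = -2640 + 30 = -2610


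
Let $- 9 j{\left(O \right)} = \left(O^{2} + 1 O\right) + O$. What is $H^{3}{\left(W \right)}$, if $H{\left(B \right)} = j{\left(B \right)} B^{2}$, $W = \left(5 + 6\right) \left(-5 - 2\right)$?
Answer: $- \frac{1486745225768303703125}{27} \approx -5.5065 \cdot 10^{19}$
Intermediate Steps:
$j{\left(O \right)} = - \frac{2 O}{9} - \frac{O^{2}}{9}$ ($j{\left(O \right)} = - \frac{\left(O^{2} + 1 O\right) + O}{9} = - \frac{\left(O^{2} + O\right) + O}{9} = - \frac{\left(O + O^{2}\right) + O}{9} = - \frac{O^{2} + 2 O}{9} = - \frac{2 O}{9} - \frac{O^{2}}{9}$)
$W = -77$ ($W = 11 \left(-7\right) = -77$)
$H{\left(B \right)} = - \frac{B^{3} \left(2 + B\right)}{9}$ ($H{\left(B \right)} = - \frac{B \left(2 + B\right)}{9} B^{2} = - \frac{B^{3} \left(2 + B\right)}{9}$)
$H^{3}{\left(W \right)} = \left(\frac{\left(-77\right)^{3} \left(-2 - -77\right)}{9}\right)^{3} = \left(\frac{1}{9} \left(-456533\right) \left(-2 + 77\right)\right)^{3} = \left(\frac{1}{9} \left(-456533\right) 75\right)^{3} = \left(- \frac{11413325}{3}\right)^{3} = - \frac{1486745225768303703125}{27}$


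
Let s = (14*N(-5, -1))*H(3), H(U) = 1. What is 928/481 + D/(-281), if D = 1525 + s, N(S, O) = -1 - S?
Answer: -499693/135161 ≈ -3.6970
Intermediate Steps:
s = 56 (s = (14*(-1 - 1*(-5)))*1 = (14*(-1 + 5))*1 = (14*4)*1 = 56*1 = 56)
D = 1581 (D = 1525 + 56 = 1581)
928/481 + D/(-281) = 928/481 + 1581/(-281) = 928*(1/481) + 1581*(-1/281) = 928/481 - 1581/281 = -499693/135161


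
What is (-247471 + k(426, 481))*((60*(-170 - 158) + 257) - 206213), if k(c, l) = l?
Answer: 55729835640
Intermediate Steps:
(-247471 + k(426, 481))*((60*(-170 - 158) + 257) - 206213) = (-247471 + 481)*((60*(-170 - 158) + 257) - 206213) = -246990*((60*(-328) + 257) - 206213) = -246990*((-19680 + 257) - 206213) = -246990*(-19423 - 206213) = -246990*(-225636) = 55729835640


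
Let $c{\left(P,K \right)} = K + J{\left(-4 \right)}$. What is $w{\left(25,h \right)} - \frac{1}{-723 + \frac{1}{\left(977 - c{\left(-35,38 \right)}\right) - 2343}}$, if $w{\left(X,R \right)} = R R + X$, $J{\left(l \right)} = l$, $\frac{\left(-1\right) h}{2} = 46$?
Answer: $\frac{8592575689}{1012201} \approx 8489.0$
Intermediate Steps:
$h = -92$ ($h = \left(-2\right) 46 = -92$)
$c{\left(P,K \right)} = -4 + K$ ($c{\left(P,K \right)} = K - 4 = -4 + K$)
$w{\left(X,R \right)} = X + R^{2}$ ($w{\left(X,R \right)} = R^{2} + X = X + R^{2}$)
$w{\left(25,h \right)} - \frac{1}{-723 + \frac{1}{\left(977 - c{\left(-35,38 \right)}\right) - 2343}} = \left(25 + \left(-92\right)^{2}\right) - \frac{1}{-723 + \frac{1}{\left(977 - \left(-4 + 38\right)\right) - 2343}} = \left(25 + 8464\right) - \frac{1}{-723 + \frac{1}{\left(977 - 34\right) - 2343}} = 8489 - \frac{1}{-723 + \frac{1}{\left(977 - 34\right) - 2343}} = 8489 - \frac{1}{-723 + \frac{1}{943 - 2343}} = 8489 - \frac{1}{-723 + \frac{1}{-1400}} = 8489 - \frac{1}{-723 - \frac{1}{1400}} = 8489 - \frac{1}{- \frac{1012201}{1400}} = 8489 - - \frac{1400}{1012201} = 8489 + \frac{1400}{1012201} = \frac{8592575689}{1012201}$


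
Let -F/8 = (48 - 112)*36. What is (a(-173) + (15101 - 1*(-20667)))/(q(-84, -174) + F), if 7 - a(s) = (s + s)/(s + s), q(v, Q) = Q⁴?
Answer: 17887/458327304 ≈ 3.9027e-5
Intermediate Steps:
a(s) = 6 (a(s) = 7 - (s + s)/(s + s) = 7 - 2*s/(2*s) = 7 - 2*s*1/(2*s) = 7 - 1*1 = 7 - 1 = 6)
F = 18432 (F = -8*(48 - 112)*36 = -(-512)*36 = -8*(-2304) = 18432)
(a(-173) + (15101 - 1*(-20667)))/(q(-84, -174) + F) = (6 + (15101 - 1*(-20667)))/((-174)⁴ + 18432) = (6 + (15101 + 20667))/(916636176 + 18432) = (6 + 35768)/916654608 = 35774*(1/916654608) = 17887/458327304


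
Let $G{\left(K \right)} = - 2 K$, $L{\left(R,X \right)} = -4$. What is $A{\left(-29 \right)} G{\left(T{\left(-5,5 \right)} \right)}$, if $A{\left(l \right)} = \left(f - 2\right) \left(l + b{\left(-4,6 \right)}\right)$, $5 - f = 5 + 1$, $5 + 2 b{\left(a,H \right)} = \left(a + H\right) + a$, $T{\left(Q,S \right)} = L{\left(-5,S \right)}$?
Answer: $780$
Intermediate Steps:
$T{\left(Q,S \right)} = -4$
$b{\left(a,H \right)} = - \frac{5}{2} + a + \frac{H}{2}$ ($b{\left(a,H \right)} = - \frac{5}{2} + \frac{\left(a + H\right) + a}{2} = - \frac{5}{2} + \frac{\left(H + a\right) + a}{2} = - \frac{5}{2} + \frac{H + 2 a}{2} = - \frac{5}{2} + \left(a + \frac{H}{2}\right) = - \frac{5}{2} + a + \frac{H}{2}$)
$f = -1$ ($f = 5 - \left(5 + 1\right) = 5 - 6 = -1$)
$A{\left(l \right)} = \frac{21}{2} - 3 l$ ($A{\left(l \right)} = \left(-1 - 2\right) \left(l - \frac{7}{2}\right) = - 3 \left(l - \frac{7}{2}\right) = - 3 \left(- \frac{7}{2} + l\right) = \frac{21}{2} - 3 l$)
$A{\left(-29 \right)} G{\left(T{\left(-5,5 \right)} \right)} = \left(\frac{21}{2} - -87\right) \left(\left(-2\right) \left(-4\right)\right) = \left(\frac{21}{2} + 87\right) 8 = \frac{195}{2} \cdot 8 = 780$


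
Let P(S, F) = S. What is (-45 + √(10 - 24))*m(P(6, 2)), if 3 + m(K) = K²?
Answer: -1485 + 33*I*√14 ≈ -1485.0 + 123.47*I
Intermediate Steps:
m(K) = -3 + K²
(-45 + √(10 - 24))*m(P(6, 2)) = (-45 + √(10 - 24))*(-3 + 6²) = (-45 + √(-14))*(-3 + 36) = (-45 + I*√14)*33 = -1485 + 33*I*√14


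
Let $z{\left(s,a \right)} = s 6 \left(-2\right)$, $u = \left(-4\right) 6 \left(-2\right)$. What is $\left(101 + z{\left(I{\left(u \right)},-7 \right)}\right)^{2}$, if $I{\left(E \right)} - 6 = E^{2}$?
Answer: $762809161$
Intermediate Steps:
$u = 48$ ($u = \left(-24\right) \left(-2\right) = 48$)
$I{\left(E \right)} = 6 + E^{2}$
$z{\left(s,a \right)} = - 12 s$ ($z{\left(s,a \right)} = 6 s \left(-2\right) = - 12 s$)
$\left(101 + z{\left(I{\left(u \right)},-7 \right)}\right)^{2} = \left(101 - 12 \left(6 + 48^{2}\right)\right)^{2} = \left(101 - 12 \left(6 + 2304\right)\right)^{2} = \left(101 - 27720\right)^{2} = \left(-27619\right)^{2} = 762809161$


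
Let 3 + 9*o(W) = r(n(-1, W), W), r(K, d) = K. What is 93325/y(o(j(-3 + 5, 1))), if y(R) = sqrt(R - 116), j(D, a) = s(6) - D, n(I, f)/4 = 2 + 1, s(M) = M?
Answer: -18665*I*sqrt(115)/23 ≈ -8702.6*I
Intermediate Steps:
n(I, f) = 12 (n(I, f) = 4*(2 + 1) = 4*3 = 12)
j(D, a) = 6 - D
o(W) = 1 (o(W) = -1/3 + (1/9)*12 = -1/3 + 4/3 = 1)
y(R) = sqrt(-116 + R)
93325/y(o(j(-3 + 5, 1))) = 93325/(sqrt(-116 + 1)) = 93325/(sqrt(-115)) = 93325/((I*sqrt(115))) = 93325*(-I*sqrt(115)/115) = -18665*I*sqrt(115)/23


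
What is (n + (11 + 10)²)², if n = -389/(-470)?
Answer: 43122260281/220900 ≈ 1.9521e+5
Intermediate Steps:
n = 389/470 (n = -389*(-1/470) = 389/470 ≈ 0.82766)
(n + (11 + 10)²)² = (389/470 + (11 + 10)²)² = (389/470 + 21²)² = (389/470 + 441)² = (207659/470)² = 43122260281/220900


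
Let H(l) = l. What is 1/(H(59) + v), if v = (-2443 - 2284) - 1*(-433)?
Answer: -1/4235 ≈ -0.00023613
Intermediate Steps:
v = -4294 (v = -4727 + 433 = -4294)
1/(H(59) + v) = 1/(59 - 4294) = 1/(-4235) = -1/4235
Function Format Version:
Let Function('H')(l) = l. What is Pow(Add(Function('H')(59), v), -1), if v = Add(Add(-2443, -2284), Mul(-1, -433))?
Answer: Rational(-1, 4235) ≈ -0.00023613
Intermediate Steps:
v = -4294 (v = Add(-4727, 433) = -4294)
Pow(Add(Function('H')(59), v), -1) = Pow(Add(59, -4294), -1) = Pow(-4235, -1) = Rational(-1, 4235)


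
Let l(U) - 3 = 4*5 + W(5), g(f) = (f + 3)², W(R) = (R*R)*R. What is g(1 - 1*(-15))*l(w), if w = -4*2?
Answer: 53428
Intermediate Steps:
W(R) = R³ (W(R) = R²*R = R³)
g(f) = (3 + f)²
w = -8
l(U) = 148 (l(U) = 3 + (4*5 + 5³) = 3 + (20 + 125) = 3 + 145 = 148)
g(1 - 1*(-15))*l(w) = (3 + (1 - 1*(-15)))²*148 = (3 + (1 + 15))²*148 = (3 + 16)²*148 = 19²*148 = 361*148 = 53428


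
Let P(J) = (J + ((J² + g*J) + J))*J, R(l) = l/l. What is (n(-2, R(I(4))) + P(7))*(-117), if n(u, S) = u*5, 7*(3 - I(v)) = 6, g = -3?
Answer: -33228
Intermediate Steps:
I(v) = 15/7 (I(v) = 3 - ⅐*6 = 3 - 6/7 = 15/7)
R(l) = 1
P(J) = J*(J² - J) (P(J) = (J + ((J² - 3*J) + J))*J = (J + (J² - 2*J))*J = (J² - J)*J = J*(J² - J))
n(u, S) = 5*u
(n(-2, R(I(4))) + P(7))*(-117) = (5*(-2) + 7²*(-1 + 7))*(-117) = (-10 + 49*6)*(-117) = (-10 + 294)*(-117) = 284*(-117) = -33228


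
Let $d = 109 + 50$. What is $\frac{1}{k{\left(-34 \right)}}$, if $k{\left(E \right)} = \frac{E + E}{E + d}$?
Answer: $- \frac{125}{68} \approx -1.8382$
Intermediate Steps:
$d = 159$
$k{\left(E \right)} = \frac{2 E}{159 + E}$ ($k{\left(E \right)} = \frac{E + E}{E + 159} = \frac{2 E}{159 + E}$)
$\frac{1}{k{\left(-34 \right)}} = \frac{1}{2 \left(-34\right) \frac{1}{159 - 34}} = \frac{1}{2 \left(-34\right) \frac{1}{125}} = \frac{1}{- \frac{68}{125}} = - \frac{125}{68}$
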